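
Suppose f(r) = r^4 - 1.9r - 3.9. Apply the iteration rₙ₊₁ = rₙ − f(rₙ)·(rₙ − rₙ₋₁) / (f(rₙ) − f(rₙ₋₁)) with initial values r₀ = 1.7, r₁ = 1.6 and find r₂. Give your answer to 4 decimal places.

f(1.7) = 1.222100, f(1.6) = -0.386400
r₂ = 1.600000 − (-0.386400)·(1.600000 − 1.700000) / (-0.386400 − 1.222100) = 1.600000 − (0.038640)/(-1.608500) = 1.624022

1.6240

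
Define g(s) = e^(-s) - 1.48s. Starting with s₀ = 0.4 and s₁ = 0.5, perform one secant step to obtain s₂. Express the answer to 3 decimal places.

g(0.4) = 0.07832, g(0.5) = -0.13347
s₂ = 0.50000 − (-0.13347)·(0.50000 − 0.40000) / (-0.13347 − 0.07832) = 0.50000 − (-0.01335)/(-0.21179) = 0.43698

0.437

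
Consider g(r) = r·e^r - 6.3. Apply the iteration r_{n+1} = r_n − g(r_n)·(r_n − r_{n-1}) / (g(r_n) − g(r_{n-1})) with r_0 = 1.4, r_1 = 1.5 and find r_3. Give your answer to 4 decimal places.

g(1.4) = -0.622720, g(1.5) = 0.422534
r_2 = 1.500000 − 0.422534·(1.500000 − 1.400000) / (0.422534 − (-0.622720)) = 1.500000 − (0.042253)/(1.045254) = 1.459576
g(1.459576) = -0.017789
r_3 = 1.459576 − (-0.017789)·(1.459576 − 1.500000) / (-0.017789 − 0.422534) = 1.459576 − (0.000719)/(-0.440323) = 1.461209

1.4612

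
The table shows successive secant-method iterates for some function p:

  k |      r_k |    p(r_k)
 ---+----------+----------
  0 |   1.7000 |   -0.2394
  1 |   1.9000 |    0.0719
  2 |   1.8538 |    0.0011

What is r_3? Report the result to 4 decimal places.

1.8531

r_3 = 1.8538 − 0.0011·(1.8538 − 1.9000) / (0.0011 − 0.0719)
   = 1.8538 − (-0.000051)/(-0.070800) = 1.853082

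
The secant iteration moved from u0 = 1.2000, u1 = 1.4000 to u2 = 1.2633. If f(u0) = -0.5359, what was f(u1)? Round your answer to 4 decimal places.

The secant line through (1.2000, -0.5359) and (1.4000, f(u1)) crosses zero at u2 = 1.2633.
So (1.2000, -0.5359), (1.4000, f(u1)), (1.2633, 0) are collinear:
f(u1) = -0.5359 · (1.4000 − 1.2633) / (1.2000 − 1.2633) = -0.5359 · (0.136700)/(-0.063300) = 1.157307

1.1573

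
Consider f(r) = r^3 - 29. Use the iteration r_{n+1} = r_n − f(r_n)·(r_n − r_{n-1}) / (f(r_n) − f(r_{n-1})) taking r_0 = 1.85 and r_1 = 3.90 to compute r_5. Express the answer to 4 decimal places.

f(1.85) = -22.668375, f(3.90) = 30.319000
r_2 = 3.900000 − 30.319000·(3.900000 − 1.850000) / (30.319000 − (-22.668375)) = 3.900000 − (62.153950)/(52.987375) = 2.727005
f(2.727005) = -8.720484
r_3 = 2.727005 − (-8.720484)·(2.727005 − 3.900000) / (-8.720484 − 30.319000) = 2.727005 − (10.229088)/(-39.039484) = 2.989024
f(2.989024) = -2.295280
r_4 = 2.989024 − (-2.295280)·(2.989024 − 2.727005) / (-2.295280 − (-8.720484)) = 2.989024 − (-0.601407)/(6.425204) = 3.082625
f(3.082625) = 0.292876
r_5 = 3.082625 − 0.292876·(3.082625 − 2.989024) / (0.292876 − (-2.295280)) = 3.082625 − (0.027414)/(2.588157) = 3.072033

3.0720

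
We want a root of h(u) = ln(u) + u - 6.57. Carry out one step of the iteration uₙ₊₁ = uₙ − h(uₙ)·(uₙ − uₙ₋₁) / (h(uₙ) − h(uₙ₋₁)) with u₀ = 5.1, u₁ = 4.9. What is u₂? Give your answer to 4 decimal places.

4.9673

h(5.1) = 0.159241, h(4.9) = -0.080765
u₂ = 4.900000 − (-0.080765)·(4.900000 − 5.100000) / (-0.080765 − 0.159241) = 4.900000 − (0.016153)/(-0.240005) = 4.967302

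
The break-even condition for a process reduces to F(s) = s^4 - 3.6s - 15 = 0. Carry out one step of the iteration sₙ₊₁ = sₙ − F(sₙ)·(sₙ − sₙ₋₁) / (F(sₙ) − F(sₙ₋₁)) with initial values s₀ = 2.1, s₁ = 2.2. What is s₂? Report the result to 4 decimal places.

2.1860

F(2.1) = -3.111900, F(2.2) = 0.505600
s₂ = 2.200000 − 0.505600·(2.200000 − 2.100000) / (0.505600 − (-3.111900)) = 2.200000 − (0.050560)/(3.617500) = 2.186023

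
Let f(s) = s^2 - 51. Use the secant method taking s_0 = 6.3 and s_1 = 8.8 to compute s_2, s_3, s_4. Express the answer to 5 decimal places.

f(6.3) = -11.3100000, f(8.8) = 26.4400000
s_2 = 8.8000000 − 26.4400000·(8.8000000 − 6.3000000) / (26.4400000 − (-11.3100000)) = 8.8000000 − (66.1000000)/(37.7500000) = 7.0490066
f(7.0490066) = -1.3115056
s_3 = 7.0490066 − (-1.3115056)·(7.0490066 − 8.8000000) / (-1.3115056 − 26.4400000) = 7.0490066 − (2.2964377)/(-27.7515056) = 7.1317566
f(7.1317566) = -0.1380472
s_4 = 7.1317566 − (-0.1380472)·(7.1317566 − 7.0490066) / (-0.1380472 − (-1.3115056)) = 7.1317566 − (-0.0114234)/(1.1734585) = 7.1414915

7.04901, 7.13176, 7.14149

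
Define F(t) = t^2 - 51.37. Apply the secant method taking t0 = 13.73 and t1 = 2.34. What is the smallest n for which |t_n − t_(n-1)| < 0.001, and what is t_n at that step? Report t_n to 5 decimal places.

F(13.73) = 137.1429000, F(2.34) = -45.8944000
t2 = 2.3400000 − (-45.8944000)·(-11.3900000)/(-183.0373000) = 5.1959054;  |Δ| = 2.8559054
F(5.1959054) = -24.3725669
t3 = 5.1959054 − (-24.3725669)·(2.8559054)/(21.5218331) = 8.4300977;  |Δ| = 3.2341923
F(8.4300977) = 19.6965467
t4 = 8.4300977 − 19.6965467·(3.2341923)/(44.0691137) = 6.9845860;  |Δ| = 1.4455117
F(6.9845860) = -2.5855587
t5 = 6.9845860 − (-2.5855587)·(-1.4455117)/(-22.2821054) = 7.1523195;  |Δ| = 0.1677335
F(7.1523195) = -0.2143262
t6 = 7.1523195 − (-0.2143262)·(0.1677335)/(2.3712325) = 7.1674802;  |Δ| = 0.0151608
F(7.1674802) = 0.0027728
t7 = 7.1674802 − 0.0027728·(0.0151608)/(0.2170990) = 7.1672866;  |Δ| = 0.0001936
|t7 − t6| = 0.0001936 < 0.001

n = 7, t_n = 7.16729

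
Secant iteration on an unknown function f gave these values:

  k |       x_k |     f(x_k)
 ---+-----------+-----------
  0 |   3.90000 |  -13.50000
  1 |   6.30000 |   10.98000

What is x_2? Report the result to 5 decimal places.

5.22353

x_2 = 6.30000 − 10.98000·(6.30000 − 3.90000) / (10.98000 − (-13.50000))
   = 6.30000 − (26.3520000)/(24.4800000) = 5.2235294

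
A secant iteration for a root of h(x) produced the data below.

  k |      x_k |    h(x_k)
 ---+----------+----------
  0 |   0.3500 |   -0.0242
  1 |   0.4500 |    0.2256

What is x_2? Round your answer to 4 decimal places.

x_2 = 0.4500 − 0.2256·(0.4500 − 0.3500) / (0.2256 − (-0.0242))
   = 0.4500 − (0.022560)/(0.249800) = 0.359688

0.3597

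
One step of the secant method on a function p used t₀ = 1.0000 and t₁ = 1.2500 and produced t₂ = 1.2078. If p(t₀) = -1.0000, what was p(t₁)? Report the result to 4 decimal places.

The secant line through (1.0000, -1.0000) and (1.2500, p(t₁)) crosses zero at t₂ = 1.2078.
So (1.0000, -1.0000), (1.2500, p(t₁)), (1.2078, 0) are collinear:
p(t₁) = -1.0000 · (1.2500 − 1.2078) / (1.0000 − 1.2078) = -1.0000 · (0.042200)/(-0.207800) = 0.203080

0.2031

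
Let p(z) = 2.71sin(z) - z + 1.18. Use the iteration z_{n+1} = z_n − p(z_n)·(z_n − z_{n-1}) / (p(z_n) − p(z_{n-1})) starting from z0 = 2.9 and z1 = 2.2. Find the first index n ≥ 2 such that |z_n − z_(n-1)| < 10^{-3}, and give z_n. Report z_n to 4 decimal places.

p(2.9) = -1.071634, p(2.2) = 1.171025
z2 = 2.200000 − 1.171025·(-0.700000)/(2.242660) = 2.565511;  |Δ| = 0.365511
p(2.565511) = 0.090739
z3 = 2.565511 − 0.090739·(0.365511)/(-1.080286) = 2.596213;  |Δ| = 0.030701
p(2.596213) = -0.010419
z4 = 2.596213 − (-0.010419)·(0.030701)/(-0.101158) = 2.593050;  |Δ| = 0.003162
p(2.593050) = 0.000062
z5 = 2.593050 − 0.000062·(-0.003162)/(0.010481) = 2.593069;  |Δ| = 0.000019
|z5 − z4| = 0.000019 < 10^{-3}

n = 5, z_n = 2.5931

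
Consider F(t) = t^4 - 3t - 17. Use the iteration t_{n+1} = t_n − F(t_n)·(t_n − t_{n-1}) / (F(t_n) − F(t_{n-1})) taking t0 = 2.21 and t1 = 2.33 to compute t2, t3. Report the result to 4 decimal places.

2.2049, 2.2044

F(2.21) = 0.224433, F(2.33) = 5.482955
t2 = 2.330000 − 5.482955·(2.330000 − 2.210000) / (5.482955 − 0.224433) = 2.330000 − (0.657955)/(5.258522) = 2.204878
F(2.204878) = 0.019439
t3 = 2.204878 − 0.019439·(2.204878 − 2.330000) / (0.019439 − 5.482955) = 2.204878 − (-0.002432)/(-5.463517) = 2.204433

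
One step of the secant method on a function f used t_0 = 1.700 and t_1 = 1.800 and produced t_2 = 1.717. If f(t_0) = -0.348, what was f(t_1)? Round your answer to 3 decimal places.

1.699

The secant line through (1.700, -0.348) and (1.800, f(t_1)) crosses zero at t_2 = 1.717.
So (1.700, -0.348), (1.800, f(t_1)), (1.717, 0) are collinear:
f(t_1) = -0.348 · (1.800 − 1.717) / (1.700 − 1.717) = -0.348 · (0.08300)/(-0.01700) = 1.69906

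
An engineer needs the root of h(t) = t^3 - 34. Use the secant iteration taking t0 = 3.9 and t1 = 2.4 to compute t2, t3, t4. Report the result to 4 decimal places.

3.0652, 3.2962, 3.2365

h(3.9) = 25.319000, h(2.4) = -20.176000
t2 = 2.400000 − (-20.176000)·(2.400000 − 3.900000) / (-20.176000 − 25.319000) = 2.400000 − (30.264000)/(-45.495000) = 3.065216
h(3.065216) = -5.200614
t3 = 3.065216 − (-5.200614)·(3.065216 − 2.400000) / (-5.200614 − (-20.176000)) = 3.065216 − (-3.459531)/(14.975386) = 3.296230
h(3.296230) = 1.813989
t4 = 3.296230 − 1.813989·(3.296230 − 3.065216) / (1.813989 − (-5.200614)) = 3.296230 − (0.419058)/(7.014603) = 3.236490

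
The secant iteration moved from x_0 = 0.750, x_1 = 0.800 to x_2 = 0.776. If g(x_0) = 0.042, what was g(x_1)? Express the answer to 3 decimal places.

-0.039

The secant line through (0.750, 0.042) and (0.800, g(x_1)) crosses zero at x_2 = 0.776.
So (0.750, 0.042), (0.800, g(x_1)), (0.776, 0) are collinear:
g(x_1) = 0.042 · (0.800 − 0.776) / (0.750 − 0.776) = 0.042 · (0.02400)/(-0.02600) = -0.03877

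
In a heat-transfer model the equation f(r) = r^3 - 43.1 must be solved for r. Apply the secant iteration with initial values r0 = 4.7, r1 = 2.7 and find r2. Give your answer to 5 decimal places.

3.25662

f(4.7) = 60.7230000, f(2.7) = -23.4170000
r2 = 2.7000000 − (-23.4170000)·(2.7000000 − 4.7000000) / (-23.4170000 − 60.7230000) = 2.7000000 − (46.8340000)/(-84.1400000) = 3.2566199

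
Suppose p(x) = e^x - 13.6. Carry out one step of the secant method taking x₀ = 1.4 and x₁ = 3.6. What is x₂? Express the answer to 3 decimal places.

p(1.4) = -9.54480, p(3.6) = 22.99823
x₂ = 3.60000 − 22.99823·(3.60000 − 1.40000) / (22.99823 − (-9.54480)) = 3.60000 − (50.59612)/(32.54303) = 2.04526

2.045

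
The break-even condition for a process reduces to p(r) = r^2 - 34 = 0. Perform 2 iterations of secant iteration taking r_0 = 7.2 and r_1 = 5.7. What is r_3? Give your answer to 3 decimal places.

p(7.2) = 17.84000, p(5.7) = -1.51000
r_2 = 5.70000 − (-1.51000)·(5.70000 − 7.20000) / (-1.51000 − 17.84000) = 5.70000 − (2.26500)/(-19.35000) = 5.81705
p(5.81705) = -0.16188
r_3 = 5.81705 − (-0.16188)·(5.81705 − 5.70000) / (-0.16188 − (-1.51000)) = 5.81705 − (-0.01895)/(1.34812) = 5.83111

5.831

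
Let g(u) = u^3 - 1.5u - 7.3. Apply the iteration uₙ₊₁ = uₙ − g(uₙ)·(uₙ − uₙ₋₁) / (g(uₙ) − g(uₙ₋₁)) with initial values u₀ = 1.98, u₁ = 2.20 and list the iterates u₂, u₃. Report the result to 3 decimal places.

g(1.98) = -2.50761, g(2.20) = 0.04800
u₂ = 2.20000 − 0.04800·(2.20000 − 1.98000) / (0.04800 − (-2.50761)) = 2.20000 − (0.01056)/(2.55561) = 2.19587
g(2.19587) = -0.00569
u₃ = 2.19587 − (-0.00569)·(2.19587 − 2.20000) / (-0.00569 − 0.04800) = 2.19587 − (0.00002)/(-0.05369) = 2.19631

2.196, 2.196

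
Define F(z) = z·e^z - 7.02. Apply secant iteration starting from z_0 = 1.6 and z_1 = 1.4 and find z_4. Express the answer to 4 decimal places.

1.5261

F(1.6) = 0.904852, F(1.4) = -1.342720
z_2 = 1.400000 − (-1.342720)·(1.400000 − 1.600000) / (-1.342720 − 0.904852) = 1.400000 − (0.268544)/(-2.247572) = 1.519482
F(1.519482) = -0.076186
z_3 = 1.519482 − (-0.076186)·(1.519482 − 1.400000) / (-0.076186 − (-1.342720)) = 1.519482 − (-0.009103)/(1.266534) = 1.526669
F(1.526669) = 0.006982
z_4 = 1.526669 − 0.006982·(1.526669 − 1.519482) / (0.006982 − (-0.076186)) = 1.526669 − (0.000050)/(0.083168) = 1.526066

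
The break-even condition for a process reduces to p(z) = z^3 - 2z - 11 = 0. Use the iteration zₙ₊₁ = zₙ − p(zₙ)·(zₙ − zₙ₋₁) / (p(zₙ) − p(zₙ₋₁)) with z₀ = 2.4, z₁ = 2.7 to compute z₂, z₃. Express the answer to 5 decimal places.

2.51272, 2.52146

p(2.4) = -1.9760000, p(2.7) = 3.2830000
z₂ = 2.7000000 − 3.2830000·(2.7000000 − 2.4000000) / (3.2830000 − (-1.9760000)) = 2.7000000 − (0.9849000)/(5.2590000) = 2.5127210
p(2.5127210) = -0.1607067
z₃ = 2.5127210 − (-0.1607067)·(2.5127210 − 2.7000000) / (-0.1607067 − 3.2830000) = 2.5127210 − (0.0300970)/(-3.4437067) = 2.5214608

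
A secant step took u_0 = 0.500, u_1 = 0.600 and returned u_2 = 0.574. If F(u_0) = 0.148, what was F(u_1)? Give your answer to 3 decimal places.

-0.052

The secant line through (0.500, 0.148) and (0.600, F(u_1)) crosses zero at u_2 = 0.574.
So (0.500, 0.148), (0.600, F(u_1)), (0.574, 0) are collinear:
F(u_1) = 0.148 · (0.600 − 0.574) / (0.500 − 0.574) = 0.148 · (0.02600)/(-0.07400) = -0.05200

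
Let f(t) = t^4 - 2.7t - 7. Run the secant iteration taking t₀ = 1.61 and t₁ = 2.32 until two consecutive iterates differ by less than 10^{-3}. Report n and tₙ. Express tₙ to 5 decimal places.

f(1.61) = -4.6280176, f(2.32) = 15.7062298
t₂ = 2.3200000 − 15.7062298·(0.7100000)/(20.3342473) = 1.7715940;  |Δ| = 0.5484060
f(1.7715940) = -1.9328371
t₃ = 1.7715940 − (-1.9328371)·(-0.5484060)/(-17.6390668) = 1.8316867;  |Δ| = 0.0600927
f(1.8316867) = -0.6890175
t₄ = 1.8316867 − (-0.6890175)·(0.0600927)/(1.2438196) = 1.8649753;  |Δ| = 0.0332885
f(1.8649753) = 0.0619740
t₅ = 1.8649753 − 0.0619740·(0.0332885)/(0.7509915) = 1.8622282;  |Δ| = 0.0027471
f(1.8622282) = -0.0017284
t₆ = 1.8622282 − (-0.0017284)·(-0.0027471)/(-0.0637024) = 1.8623027;  |Δ| = 0.0000745
|t₆ − t₅| = 0.0000745 < 10^{-3}

n = 6, tₙ = 1.86230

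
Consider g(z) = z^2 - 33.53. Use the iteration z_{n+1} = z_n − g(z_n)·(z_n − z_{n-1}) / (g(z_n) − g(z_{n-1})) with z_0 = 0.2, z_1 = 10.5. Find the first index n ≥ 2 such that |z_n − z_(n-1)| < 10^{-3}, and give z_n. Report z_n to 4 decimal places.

g(0.2) = -33.490000, g(10.5) = 76.720000
z_2 = 10.500000 − 76.720000·(10.300000)/(110.210000) = 3.329907;  |Δ| = 7.170093
g(3.329907) = -22.441722
z_3 = 3.329907 − (-22.441722)·(-7.170093)/(-99.161722) = 4.952602;  |Δ| = 1.622695
g(4.952602) = -9.001736
z_4 = 4.952602 − (-9.001736)·(1.622695)/(13.439986) = 6.039439;  |Δ| = 1.086837
g(6.039439) = 2.944820
z_5 = 6.039439 − 2.944820·(1.086837)/(11.946556) = 5.771534;  |Δ| = 0.267905
g(5.771534) = -0.219396
z_6 = 5.771534 − (-0.219396)·(-0.267905)/(-3.164216) = 5.790110;  |Δ| = 0.018576
g(5.790110) = -0.004631
z_7 = 5.790110 − (-0.004631)·(0.018576)/(0.214764) = 5.790510;  |Δ| = 0.000401
|z_7 − z_6| = 0.000401 < 10^{-3}

n = 7, z_n = 5.7905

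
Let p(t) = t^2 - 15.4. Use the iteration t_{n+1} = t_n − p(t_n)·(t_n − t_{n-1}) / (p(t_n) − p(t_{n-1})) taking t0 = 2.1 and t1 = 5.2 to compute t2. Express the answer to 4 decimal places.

3.6055

p(2.1) = -10.990000, p(5.2) = 11.640000
t2 = 5.200000 − 11.640000·(5.200000 − 2.100000) / (11.640000 − (-10.990000)) = 5.200000 − (36.084000)/(22.630000) = 3.605479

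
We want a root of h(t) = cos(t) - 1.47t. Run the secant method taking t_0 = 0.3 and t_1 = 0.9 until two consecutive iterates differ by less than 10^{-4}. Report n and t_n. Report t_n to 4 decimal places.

n = 5, t_n = 0.5720

h(0.3) = 0.514336, h(0.9) = -0.701390
t_2 = 0.900000 − (-0.701390)·(0.600000)/(-1.215727) = 0.553842;  |Δ| = 0.346158
h(0.553842) = 0.036363
t_3 = 0.553842 − 0.036363·(-0.346158)/(0.737753) = 0.570903;  |Δ| = 0.017062
h(0.570903) = 0.002185
t_4 = 0.570903 − 0.002185·(0.017062)/(-0.034178) = 0.571994;  |Δ| = 0.001091
h(0.571994) = -0.000008
t_5 = 0.571994 − (-0.000008)·(0.001091)/(-0.002193) = 0.571990;  |Δ| = 0.000004
|t_5 − t_4| = 0.000004 < 10^{-4}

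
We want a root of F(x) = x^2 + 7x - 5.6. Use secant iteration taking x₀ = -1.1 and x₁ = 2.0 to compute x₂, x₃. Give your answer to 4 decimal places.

F(-1.1) = -12.090000, F(2.0) = 12.400000
x₂ = 2.000000 − 12.400000·(2.000000 − (-1.100000)) / (12.400000 − (-12.090000)) = 2.000000 − (38.440000)/(24.490000) = 0.430380
F(0.430380) = -2.402115
x₃ = 0.430380 − (-2.402115)·(0.430380 − 2.000000) / (-2.402115 − 12.400000) = 0.430380 − (3.770408)/(-14.802115) = 0.685101

0.4304, 0.6851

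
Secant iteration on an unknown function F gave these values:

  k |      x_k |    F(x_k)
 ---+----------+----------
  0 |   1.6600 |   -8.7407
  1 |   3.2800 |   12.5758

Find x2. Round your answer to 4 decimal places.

2.3243

x2 = 3.2800 − 12.5758·(3.2800 − 1.6600) / (12.5758 − (-8.7407))
   = 3.2800 − (20.372796)/(21.316500) = 2.324271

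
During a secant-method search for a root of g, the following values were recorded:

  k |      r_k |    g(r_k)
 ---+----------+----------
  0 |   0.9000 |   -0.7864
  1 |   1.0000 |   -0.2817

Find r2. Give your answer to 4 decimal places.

1.0558

r2 = 1.0000 − (-0.2817)·(1.0000 − 0.9000) / (-0.2817 − (-0.7864))
   = 1.0000 − (-0.028170)/(0.504700) = 1.055815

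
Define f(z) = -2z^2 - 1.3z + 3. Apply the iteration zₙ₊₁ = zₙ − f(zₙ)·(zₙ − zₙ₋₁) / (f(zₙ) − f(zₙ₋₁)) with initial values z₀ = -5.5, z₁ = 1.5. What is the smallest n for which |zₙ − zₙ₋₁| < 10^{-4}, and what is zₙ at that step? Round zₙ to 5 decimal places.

n = 7, zₙ = 0.94213

f(-5.5) = -50.3500000, f(1.5) = -3.4500000
z₂ = 1.5000000 − (-3.4500000)·(7.0000000)/(46.9000000) = 2.0149254;  |Δ| = 0.5149254
f(2.0149254) = -7.7392515
z₃ = 2.0149254 − (-7.7392515)·(0.5149254)/(-4.2892515) = 1.0858269;  |Δ| = 0.9290985
f(1.0858269) = -0.7696152
z₄ = 1.0858269 − (-0.7696152)·(-0.9290985)/(6.9696363) = 0.9832321;  |Δ| = 0.1025948
f(0.9832321) = -0.2116927
z₅ = 0.9832321 − (-0.2116927)·(-0.1025948)/(0.5579225) = 0.9443046;  |Δ| = 0.0389276
f(0.9443046) = -0.0110182
z₆ = 0.9443046 − (-0.0110182)·(-0.0389276)/(0.2006744) = 0.9421672;  |Δ| = 0.0021374
f(0.9421672) = -0.0001755
z₇ = 0.9421672 − (-0.0001755)·(-0.0021374)/(0.0108427) = 0.9421326;  |Δ| = 0.0000346
|z₇ − z₆| = 0.0000346 < 10^{-4}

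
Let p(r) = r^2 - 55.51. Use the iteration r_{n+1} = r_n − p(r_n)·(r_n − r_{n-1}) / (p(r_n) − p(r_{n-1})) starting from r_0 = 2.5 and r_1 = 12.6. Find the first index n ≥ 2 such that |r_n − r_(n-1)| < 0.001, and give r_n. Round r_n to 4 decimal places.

p(2.5) = -49.260000, p(12.6) = 103.250000
r_2 = 12.600000 − 103.250000·(10.100000)/(152.510000) = 5.762252;  |Δ| = 6.837748
p(5.762252) = -22.306456
r_3 = 5.762252 − (-22.306456)·(-6.837748)/(-125.556456) = 6.977051;  |Δ| = 1.214800
p(6.977051) = -6.830756
r_4 = 6.977051 − (-6.830756)·(1.214800)/(15.475700) = 7.513247;  |Δ| = 0.536195
p(7.513247) = 0.938876
r_5 = 7.513247 − 0.938876·(0.536195)/(7.769631) = 7.448453;  |Δ| = 0.064793
p(7.448453) = -0.030544
r_6 = 7.448453 − (-0.030544)·(-0.064793)/(-0.969419) = 7.450495;  |Δ| = 0.002041
p(7.450495) = -0.000128
r_7 = 7.450495 − (-0.000128)·(0.002041)/(0.030416) = 7.450503;  |Δ| = 0.000009
|r_7 − r_6| = 0.000009 < 0.001

n = 7, r_n = 7.4505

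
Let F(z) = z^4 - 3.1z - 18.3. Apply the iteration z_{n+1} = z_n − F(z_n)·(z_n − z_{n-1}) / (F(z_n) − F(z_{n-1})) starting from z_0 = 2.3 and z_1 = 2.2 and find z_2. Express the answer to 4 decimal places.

2.2399

F(2.3) = 2.554100, F(2.2) = -1.694400
z_2 = 2.200000 − (-1.694400)·(2.200000 − 2.300000) / (-1.694400 − 2.554100) = 2.200000 − (0.169440)/(-4.248500) = 2.239882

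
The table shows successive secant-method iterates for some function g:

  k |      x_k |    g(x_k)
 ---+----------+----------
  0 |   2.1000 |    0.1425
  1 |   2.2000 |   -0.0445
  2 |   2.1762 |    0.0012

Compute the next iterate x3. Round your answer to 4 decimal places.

2.1768

x3 = 2.1762 − 0.0012·(2.1762 − 2.2000) / (0.0012 − (-0.0445))
   = 2.1762 − (-0.000029)/(0.045700) = 2.176825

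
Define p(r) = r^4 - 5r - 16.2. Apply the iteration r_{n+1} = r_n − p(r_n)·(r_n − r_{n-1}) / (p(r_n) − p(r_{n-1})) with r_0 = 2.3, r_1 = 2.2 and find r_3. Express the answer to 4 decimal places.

p(2.3) = 0.284100, p(2.2) = -3.774400
r_2 = 2.200000 − (-3.774400)·(2.200000 − 2.300000) / (-3.774400 − 0.284100) = 2.200000 − (0.377440)/(-4.058500) = 2.293000
p(2.293000) = -0.020029
r_3 = 2.293000 − (-0.020029)·(2.293000 − 2.200000) / (-0.020029 − (-3.774400)) = 2.293000 − (-0.001863)/(3.754371) = 2.293496

2.2935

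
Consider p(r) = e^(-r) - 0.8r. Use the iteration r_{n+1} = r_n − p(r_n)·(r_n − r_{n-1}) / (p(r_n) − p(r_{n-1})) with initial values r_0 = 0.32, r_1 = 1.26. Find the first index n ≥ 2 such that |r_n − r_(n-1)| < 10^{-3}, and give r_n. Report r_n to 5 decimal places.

p(0.32) = 0.4701490, p(1.26) = -0.7243460
r_2 = 1.2600000 − (-0.7243460)·(0.9400000)/(-1.1944950) = 0.6899807;  |Δ| = 0.5700193
p(0.6899807) = -0.0503988
r_3 = 0.6899807 − (-0.0503988)·(-0.5700193)/(0.6739472) = 0.6473538;  |Δ| = 0.0426269
p(0.6473538) = 0.0055460
r_4 = 0.6473538 − 0.0055460·(-0.0426269)/(0.0559448) = 0.6515796;  |Δ| = 0.0042258
p(0.6515796) = -0.0000418
r_5 = 0.6515796 − (-0.0000418)·(0.0042258)/(-0.0055878) = 0.6515479;  |Δ| = 0.0000316
|r_5 − r_4| = 0.0000316 < 10^{-3}

n = 5, r_n = 0.65155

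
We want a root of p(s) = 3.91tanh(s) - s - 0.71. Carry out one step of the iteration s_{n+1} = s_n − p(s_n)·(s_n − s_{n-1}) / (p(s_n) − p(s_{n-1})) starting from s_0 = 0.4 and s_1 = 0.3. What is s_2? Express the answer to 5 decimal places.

p(0.4) = 0.3756004, p(0.3) = 0.1290323
s_2 = 0.3000000 − 0.1290323·(0.3000000 − 0.4000000) / (0.1290323 − 0.3756004) = 0.3000000 − (-0.0129032)/(-0.2465681) = 0.2476687

0.24767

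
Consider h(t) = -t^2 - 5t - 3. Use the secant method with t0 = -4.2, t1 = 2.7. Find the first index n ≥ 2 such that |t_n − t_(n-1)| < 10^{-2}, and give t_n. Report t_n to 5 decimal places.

h(-4.2) = 0.3600000, h(2.7) = -23.7900000
t2 = 2.7000000 − (-23.7900000)·(6.9000000)/(-24.1500000) = -4.0971429;  |Δ| = 6.7971429
h(-4.0971429) = 0.6991347
t3 = -4.0971429 − 0.6991347·(-6.7971429)/(24.4891347) = -3.9030928;  |Δ| = 0.1940501
h(-3.9030928) = 1.2813306
t4 = -3.9030928 − 1.2813306·(0.1940501)/(0.5821959) = -4.3301695;  |Δ| = 0.4270767
h(-4.3301695) = -0.0995202
t5 = -4.3301695 − (-0.0995202)·(-0.4270767)/(-1.3808509) = -4.2993893;  |Δ| = 0.0307801
h(-4.2993893) = 0.0121981
t6 = -4.2993893 − 0.0121981·(0.0307801)/(0.1117183) = -4.3027501;  |Δ| = 0.0033608
|t6 − t5| = 0.0033608 < 10^{-2}

n = 6, t_n = -4.30275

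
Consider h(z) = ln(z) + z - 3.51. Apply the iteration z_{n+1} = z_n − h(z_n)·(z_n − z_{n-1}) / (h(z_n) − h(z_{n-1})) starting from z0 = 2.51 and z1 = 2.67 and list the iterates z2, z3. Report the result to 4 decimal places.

h(2.51) = -0.079717, h(2.67) = 0.142078
z2 = 2.670000 − 0.142078·(2.670000 − 2.510000) / (0.142078 − (-0.079717)) = 2.670000 − (0.022733)/(0.221796) = 2.567507
h(2.567507) = 0.000442
z3 = 2.567507 − 0.000442·(2.567507 − 2.670000) / (0.000442 − 0.142078) = 2.567507 − (-0.000045)/(-0.141636) = 2.567187

2.5675, 2.5672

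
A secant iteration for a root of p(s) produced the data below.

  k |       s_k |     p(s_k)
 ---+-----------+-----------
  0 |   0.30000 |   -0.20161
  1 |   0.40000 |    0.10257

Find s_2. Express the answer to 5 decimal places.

0.36628

s_2 = 0.40000 − 0.10257·(0.40000 − 0.30000) / (0.10257 − (-0.20161))
   = 0.40000 − (0.0102570)/(0.3041800) = 0.3662798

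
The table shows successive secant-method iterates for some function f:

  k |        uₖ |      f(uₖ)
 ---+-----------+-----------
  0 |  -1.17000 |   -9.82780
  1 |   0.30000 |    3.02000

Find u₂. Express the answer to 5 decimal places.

-0.04554

u₂ = 0.30000 − 3.02000·(0.30000 − (-1.17000)) / (3.02000 − (-9.82780))
   = 0.30000 − (4.4394000)/(12.8478000) = -0.0455378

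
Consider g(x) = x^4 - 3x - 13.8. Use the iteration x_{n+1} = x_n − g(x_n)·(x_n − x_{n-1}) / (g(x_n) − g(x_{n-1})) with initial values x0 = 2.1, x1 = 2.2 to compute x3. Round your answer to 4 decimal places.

g(2.1) = -0.651900, g(2.2) = 3.025600
x2 = 2.200000 − 3.025600·(2.200000 − 2.100000) / (3.025600 − (-0.651900)) = 2.200000 − (0.302560)/(3.677500) = 2.117727
g(2.117727) = -0.040050
x3 = 2.117727 − (-0.040050)·(2.117727 − 2.200000) / (-0.040050 − 3.025600) = 2.117727 − (0.003295)/(-3.065650) = 2.118802

2.1188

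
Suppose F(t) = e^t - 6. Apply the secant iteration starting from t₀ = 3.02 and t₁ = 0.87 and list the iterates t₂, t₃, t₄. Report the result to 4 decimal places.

1.2991, 2.0821, 1.7187

F(3.02) = 14.491292, F(0.87) = -3.613089
t₂ = 0.870000 − (-3.613089)·(0.870000 − 3.020000) / (-3.613089 − 14.491292) = 0.870000 − (7.768142)/(-18.104381) = 1.299075
F(1.299075) = -2.334095
t₃ = 1.299075 − (-2.334095)·(1.299075 − 0.870000) / (-2.334095 − (-3.613089)) = 1.299075 − (-1.001502)/(1.278994) = 2.082114
F(2.082114) = 2.021410
t₄ = 2.082114 − 2.021410·(2.082114 − 1.299075) / (2.021410 − (-2.334095)) = 2.082114 − (1.582843)/(4.355505) = 1.718702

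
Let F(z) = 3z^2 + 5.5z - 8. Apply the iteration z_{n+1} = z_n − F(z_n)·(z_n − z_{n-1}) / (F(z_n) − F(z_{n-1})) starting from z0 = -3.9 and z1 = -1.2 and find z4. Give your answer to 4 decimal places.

-2.7125

F(-3.9) = 16.180000, F(-1.2) = -10.280000
z2 = -1.200000 − (-10.280000)·(-1.200000 − (-3.900000)) / (-10.280000 − 16.180000) = -1.200000 − (-27.756000)/(-26.460000) = -2.248980
F(-2.248980) = -5.195660
z3 = -2.248980 − (-5.195660)·(-2.248980 − (-1.200000)) / (-5.195660 − (-10.280000)) = -2.248980 − (5.450141)/(5.084340) = -3.320926
F(-3.320926) = 6.820560
z4 = -3.320926 − 6.820560·(-3.320926 − (-2.248980)) / (6.820560 − (-5.195660)) = -3.320926 − (-7.311277)/(12.016220) = -2.712476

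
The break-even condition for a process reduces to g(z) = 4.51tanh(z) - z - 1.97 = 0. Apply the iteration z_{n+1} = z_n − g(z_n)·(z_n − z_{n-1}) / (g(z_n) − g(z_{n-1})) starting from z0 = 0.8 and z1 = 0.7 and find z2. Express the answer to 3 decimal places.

g(0.8) = 0.22481, g(0.7) = 0.05570
z2 = 0.70000 − 0.05570·(0.70000 − 0.80000) / (0.05570 − 0.22481) = 0.70000 − (-0.00557)/(-0.16911) = 0.66706

0.667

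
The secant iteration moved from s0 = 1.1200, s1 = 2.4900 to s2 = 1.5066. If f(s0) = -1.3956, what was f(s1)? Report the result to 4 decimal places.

3.5500

The secant line through (1.1200, -1.3956) and (2.4900, f(s1)) crosses zero at s2 = 1.5066.
So (1.1200, -1.3956), (2.4900, f(s1)), (1.5066, 0) are collinear:
f(s1) = -1.3956 · (2.4900 − 1.5066) / (1.1200 − 1.5066) = -1.3956 · (0.983400)/(-0.386600) = 3.550008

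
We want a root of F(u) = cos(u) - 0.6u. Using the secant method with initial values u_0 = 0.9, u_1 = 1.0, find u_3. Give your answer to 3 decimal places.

0.958

F(0.9) = 0.08161, F(1.0) = -0.05970
u_2 = 1.00000 − (-0.05970)·(1.00000 − 0.90000) / (-0.05970 − 0.08161) = 1.00000 − (-0.00597)/(-0.14131) = 0.95775
F(0.95775) = 0.00071
u_3 = 0.95775 − 0.00071·(0.95775 − 1.00000) / (0.00071 − (-0.05970)) = 0.95775 − (-0.00003)/(0.06040) = 0.95825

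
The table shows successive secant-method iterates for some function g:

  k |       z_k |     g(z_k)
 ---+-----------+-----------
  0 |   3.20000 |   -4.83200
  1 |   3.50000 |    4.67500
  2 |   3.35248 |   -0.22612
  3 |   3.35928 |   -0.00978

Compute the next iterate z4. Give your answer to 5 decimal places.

z4 = 3.35928 − (-0.00978)·(3.35928 − 3.35248) / (-0.00978 − (-0.22612))
   = 3.35928 − (-0.0000665)/(0.2163400) = 3.3595874

3.35959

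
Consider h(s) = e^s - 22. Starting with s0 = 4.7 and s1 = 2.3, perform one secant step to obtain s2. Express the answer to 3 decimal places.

h(4.7) = 87.94717, h(2.3) = -12.02582
s2 = 2.30000 − (-12.02582)·(2.30000 − 4.70000) / (-12.02582 − 87.94717) = 2.30000 − (28.86196)/(-99.97299) = 2.58870

2.589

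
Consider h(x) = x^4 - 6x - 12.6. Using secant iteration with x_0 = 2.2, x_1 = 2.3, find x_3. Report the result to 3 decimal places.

h(2.2) = -2.37440, h(2.3) = 1.58410
x_2 = 2.30000 − 1.58410·(2.30000 − 2.20000) / (1.58410 − (-2.37440)) = 2.30000 − (0.15841)/(3.95850) = 2.25998
h(2.25998) = -0.07313
x_3 = 2.25998 − (-0.07313)·(2.25998 − 2.30000) / (-0.07313 − 1.58410) = 2.25998 − (0.00293)/(-1.65723) = 2.26175

2.262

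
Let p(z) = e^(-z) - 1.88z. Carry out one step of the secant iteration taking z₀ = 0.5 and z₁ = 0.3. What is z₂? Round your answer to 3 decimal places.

p(0.5) = -0.33347, p(0.3) = 0.17682
z₂ = 0.30000 − 0.17682·(0.30000 − 0.50000) / (0.17682 − (-0.33347)) = 0.30000 − (-0.03536)/(0.51029) = 0.36930

0.369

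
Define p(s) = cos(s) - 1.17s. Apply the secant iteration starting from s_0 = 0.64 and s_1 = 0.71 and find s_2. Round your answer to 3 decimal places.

0.670

p(0.64) = 0.05330, p(0.71) = -0.07234
s_2 = 0.71000 − (-0.07234)·(0.71000 − 0.64000) / (-0.07234 − 0.05330) = 0.71000 − (-0.00506)/(-0.12563) = 0.66970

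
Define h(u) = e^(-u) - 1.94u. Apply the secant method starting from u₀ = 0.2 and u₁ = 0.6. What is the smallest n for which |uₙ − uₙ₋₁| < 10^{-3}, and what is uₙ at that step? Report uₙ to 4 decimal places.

n = 4, uₙ = 0.3597

h(0.2) = 0.430731, h(0.6) = -0.615188
u₂ = 0.600000 − (-0.615188)·(0.400000)/(-1.045919) = 0.364728;  |Δ| = 0.235272
h(0.364728) = -0.013187
u₃ = 0.364728 − (-0.013187)·(-0.235272)/(0.602001) = 0.359574;  |Δ| = 0.005154
h(0.359574) = 0.000399
u₄ = 0.359574 − 0.000399·(-0.005154)/(0.013586) = 0.359726;  |Δ| = 0.000151
|u₄ − u₃| = 0.000151 < 10^{-3}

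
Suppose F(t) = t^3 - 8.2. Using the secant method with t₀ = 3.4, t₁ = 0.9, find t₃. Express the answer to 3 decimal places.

2.781

F(3.4) = 31.10400, F(0.9) = -7.47100
t₂ = 0.90000 − (-7.47100)·(0.90000 − 3.40000) / (-7.47100 − 31.10400) = 0.90000 − (18.67750)/(-38.57500) = 1.38419
F(1.38419) = -5.54794
t₃ = 1.38419 − (-5.54794)·(1.38419 − 0.90000) / (-5.54794 − (-7.47100)) = 1.38419 − (-2.68624)/(1.92306) = 2.78104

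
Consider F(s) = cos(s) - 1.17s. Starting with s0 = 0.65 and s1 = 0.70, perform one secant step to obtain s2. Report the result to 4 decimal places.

F(0.65) = 0.035584, F(0.70) = -0.054158
s2 = 0.700000 − (-0.054158)·(0.700000 − 0.650000) / (-0.054158 − 0.035584) = 0.700000 − (-0.002708)/(-0.089742) = 0.669826

0.6698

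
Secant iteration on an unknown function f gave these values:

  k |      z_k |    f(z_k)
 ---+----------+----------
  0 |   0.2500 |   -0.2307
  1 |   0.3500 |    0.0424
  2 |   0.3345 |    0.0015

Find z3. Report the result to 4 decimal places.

0.3339

z3 = 0.3345 − 0.0015·(0.3345 − 0.3500) / (0.0015 − 0.0424)
   = 0.3345 − (-0.000023)/(-0.040900) = 0.333932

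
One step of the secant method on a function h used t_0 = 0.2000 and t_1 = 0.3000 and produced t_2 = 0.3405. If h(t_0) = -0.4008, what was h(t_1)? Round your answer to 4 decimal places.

-0.1155

The secant line through (0.2000, -0.4008) and (0.3000, h(t_1)) crosses zero at t_2 = 0.3405.
So (0.2000, -0.4008), (0.3000, h(t_1)), (0.3405, 0) are collinear:
h(t_1) = -0.4008 · (0.3000 − 0.3405) / (0.2000 − 0.3405) = -0.4008 · (-0.040500)/(-0.140500) = -0.115533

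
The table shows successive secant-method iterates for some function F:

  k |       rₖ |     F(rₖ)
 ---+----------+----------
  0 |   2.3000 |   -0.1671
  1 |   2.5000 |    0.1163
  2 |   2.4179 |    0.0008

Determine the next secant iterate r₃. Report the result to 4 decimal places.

r₃ = 2.4179 − 0.0008·(2.4179 − 2.5000) / (0.0008 − 0.1163)
   = 2.4179 − (-0.000066)/(-0.115500) = 2.417331

2.4173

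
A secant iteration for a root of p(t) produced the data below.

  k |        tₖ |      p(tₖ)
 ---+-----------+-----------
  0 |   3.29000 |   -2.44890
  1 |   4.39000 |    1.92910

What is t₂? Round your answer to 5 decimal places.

3.90530

t₂ = 4.39000 − 1.92910·(4.39000 − 3.29000) / (1.92910 − (-2.44890))
   = 4.39000 − (2.1220100)/(4.3780000) = 3.9053015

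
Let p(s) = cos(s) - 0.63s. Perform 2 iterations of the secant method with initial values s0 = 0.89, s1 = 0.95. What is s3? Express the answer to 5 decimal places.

p(0.89) = 0.0687120, p(0.95) = -0.0168169
s2 = 0.9500000 − (-0.0168169)·(0.9500000 − 0.8900000) / (-0.0168169 − 0.0687120) = 0.9500000 − (-0.0010090)/(-0.0855289) = 0.9382027
p(0.9382027) = 0.0001709
s3 = 0.9382027 − 0.0001709·(0.9382027 − 0.9500000) / (0.0001709 − (-0.0168169)) = 0.9382027 − (-0.0000020)/(0.0169878) = 0.9383213

0.93832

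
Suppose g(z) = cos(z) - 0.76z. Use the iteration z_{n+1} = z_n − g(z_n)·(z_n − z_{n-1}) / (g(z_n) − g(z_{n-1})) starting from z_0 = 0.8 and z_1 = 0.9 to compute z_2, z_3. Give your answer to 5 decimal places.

g(0.8) = 0.0887067, g(0.9) = -0.0623900
z_2 = 0.9000000 − (-0.0623900)·(0.9000000 − 0.8000000) / (-0.0623900 − 0.0887067) = 0.9000000 − (-0.0062390)/(-0.1510967) = 0.8587086
g(0.8587086) = 0.0007971
z_3 = 0.8587086 − 0.0007971·(0.8587086 − 0.9000000) / (0.0007971 − (-0.0623900)) = 0.8587086 − (-0.0000329)/(0.0631872) = 0.8592295

0.85871, 0.85923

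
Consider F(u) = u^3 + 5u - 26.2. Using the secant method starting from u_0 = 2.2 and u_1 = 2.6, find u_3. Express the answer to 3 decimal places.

F(2.2) = -4.55200, F(2.6) = 4.37600
u_2 = 2.60000 − 4.37600·(2.60000 − 2.20000) / (4.37600 − (-4.55200)) = 2.60000 − (1.75040)/(8.92800) = 2.40394
F(2.40394) = -0.28805
u_3 = 2.40394 − (-0.28805)·(2.40394 − 2.60000) / (-0.28805 − 4.37600) = 2.40394 − (0.05647)/(-4.66405) = 2.41605

2.416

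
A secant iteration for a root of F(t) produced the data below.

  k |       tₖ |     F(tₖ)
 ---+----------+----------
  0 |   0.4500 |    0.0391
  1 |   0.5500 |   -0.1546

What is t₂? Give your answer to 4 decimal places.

t₂ = 0.5500 − (-0.1546)·(0.5500 − 0.4500) / (-0.1546 − 0.0391)
   = 0.5500 − (-0.015460)/(-0.193700) = 0.470186

0.4702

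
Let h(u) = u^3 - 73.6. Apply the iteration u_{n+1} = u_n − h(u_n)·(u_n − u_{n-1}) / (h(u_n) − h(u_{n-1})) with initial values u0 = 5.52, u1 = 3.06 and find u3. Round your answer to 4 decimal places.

h(5.52) = 94.596608, h(3.06) = -44.947384
u2 = 3.060000 − (-44.947384)·(3.060000 − 5.520000) / (-44.947384 − 94.596608) = 3.060000 − (110.570565)/(-139.543992) = 3.852371
h(3.852371) = -16.427893
u3 = 3.852371 − (-16.427893)·(3.852371 − 3.060000) / (-16.427893 − (-44.947384)) = 3.852371 − (-13.016980)/(28.519491) = 4.308795

4.3088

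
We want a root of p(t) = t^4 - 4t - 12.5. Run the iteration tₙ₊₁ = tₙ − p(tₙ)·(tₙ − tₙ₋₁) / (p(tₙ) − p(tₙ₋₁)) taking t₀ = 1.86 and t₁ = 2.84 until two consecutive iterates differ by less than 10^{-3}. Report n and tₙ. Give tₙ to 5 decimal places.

n = 6, tₙ = 2.14247

p(1.86) = -7.9711678, p(2.84) = 41.1939034
t₂ = 2.8400000 − 41.1939034·(0.9800000)/(49.1650712) = 2.0188881;  |Δ| = 0.8211119
p(2.0188881) = -3.9625171
t₃ = 2.0188881 − (-3.9625171)·(-0.8211119)/(-45.1564204) = 2.0909414;  |Δ| = 0.0720533
p(2.0909414) = -1.7490669
t₄ = 2.0909414 − (-1.7490669)·(0.0720533)/(2.2134501) = 2.1478779;  |Δ| = 0.0569365
p(2.1478779) = 0.1917586
t₅ = 2.1478779 − 0.1917586·(0.0569365)/(1.9408255) = 2.1422524;  |Δ| = 0.0056255
p(2.1422524) = -0.0078358
t₆ = 2.1422524 − (-0.0078358)·(-0.0056255)/(-0.1995943) = 2.1424733;  |Δ| = 0.0002208
|t₆ − t₅| = 0.0002208 < 10^{-3}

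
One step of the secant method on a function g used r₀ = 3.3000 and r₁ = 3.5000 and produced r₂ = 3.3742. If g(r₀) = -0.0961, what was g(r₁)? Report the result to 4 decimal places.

The secant line through (3.3000, -0.0961) and (3.5000, g(r₁)) crosses zero at r₂ = 3.3742.
So (3.3000, -0.0961), (3.5000, g(r₁)), (3.3742, 0) are collinear:
g(r₁) = -0.0961 · (3.5000 − 3.3742) / (3.3000 − 3.3742) = -0.0961 · (0.125800)/(-0.074200) = 0.162930

0.1629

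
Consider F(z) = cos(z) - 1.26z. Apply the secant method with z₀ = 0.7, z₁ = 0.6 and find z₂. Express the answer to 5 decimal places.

0.63718

F(0.7) = -0.1171578, F(0.6) = 0.0693356
z₂ = 0.6000000 − 0.0693356·(0.6000000 − 0.7000000) / (0.0693356 − (-0.1171578)) = 0.6000000 − (-0.0069336)/(0.1864934) = 0.6371786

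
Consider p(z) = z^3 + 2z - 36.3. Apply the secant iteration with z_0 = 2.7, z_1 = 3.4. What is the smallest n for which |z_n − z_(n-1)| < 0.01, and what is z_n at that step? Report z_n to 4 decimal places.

p(2.7) = -11.217000, p(3.4) = 9.804000
z_2 = 3.400000 − 9.804000·(0.700000)/(21.021000) = 3.073526;  |Δ| = 0.326474
p(3.073526) = -1.118679
z_3 = 3.073526 − (-1.118679)·(-0.326474)/(-10.922679) = 3.106963;  |Δ| = 0.033437
p(3.106963) = -0.093872
z_4 = 3.106963 − (-0.093872)·(0.033437)/(1.024808) = 3.110026;  |Δ| = 0.003063
|z_4 − z_3| = 0.003063 < 0.01

n = 4, z_n = 3.1100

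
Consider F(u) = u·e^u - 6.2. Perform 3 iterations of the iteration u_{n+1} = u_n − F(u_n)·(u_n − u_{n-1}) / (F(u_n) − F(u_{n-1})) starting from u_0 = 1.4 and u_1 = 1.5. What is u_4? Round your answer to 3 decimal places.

F(1.4) = -0.52272, F(1.5) = 0.52253
u_2 = 1.50000 − 0.52253·(1.50000 − 1.40000) / (0.52253 − (-0.52272)) = 1.50000 − (0.05225)/(1.04525) = 1.45001
F(1.45001) = -0.01839
u_3 = 1.45001 − (-0.01839)·(1.45001 − 1.50000) / (-0.01839 − 0.52253) = 1.45001 − (0.00092)/(-0.54092) = 1.45171
F(1.45171) = -0.00062
u_4 = 1.45171 − (-0.00062)·(1.45171 − 1.45001) / (-0.00062 − (-0.01839)) = 1.45171 − (0.00000)/(0.01777) = 1.45177

1.452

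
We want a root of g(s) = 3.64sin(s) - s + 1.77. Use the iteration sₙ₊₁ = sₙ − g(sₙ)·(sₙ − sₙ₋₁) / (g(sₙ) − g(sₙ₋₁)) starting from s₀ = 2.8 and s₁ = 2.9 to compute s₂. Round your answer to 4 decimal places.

g(2.8) = 0.189357, g(2.9) = -0.259132
s₂ = 2.900000 − (-0.259132)·(2.900000 − 2.800000) / (-0.259132 − 0.189357) = 2.900000 − (-0.025913)/(-0.448489) = 2.842221

2.8422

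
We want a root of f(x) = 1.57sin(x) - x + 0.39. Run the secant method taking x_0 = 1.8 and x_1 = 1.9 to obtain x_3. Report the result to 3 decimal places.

1.884

f(1.8) = 0.11894, f(1.9) = -0.02431
x_2 = 1.90000 − (-0.02431)·(1.90000 − 1.80000) / (-0.02431 − 0.11894) = 1.90000 − (-0.00243)/(-0.14325) = 1.88303
f(1.88303) = 0.00106
x_3 = 1.88303 − 0.00106·(1.88303 − 1.90000) / (0.00106 − (-0.02431)) = 1.88303 − (-0.00002)/(0.02537) = 1.88374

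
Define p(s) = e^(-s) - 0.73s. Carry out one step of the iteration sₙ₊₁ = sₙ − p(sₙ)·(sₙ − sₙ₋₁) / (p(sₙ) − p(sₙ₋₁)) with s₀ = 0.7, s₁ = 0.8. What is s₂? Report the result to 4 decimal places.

0.6880

p(0.7) = -0.014415, p(0.8) = -0.134671
s₂ = 0.800000 − (-0.134671)·(0.800000 − 0.700000) / (-0.134671 − (-0.014415)) = 0.800000 − (-0.013467)/(-0.120256) = 0.688013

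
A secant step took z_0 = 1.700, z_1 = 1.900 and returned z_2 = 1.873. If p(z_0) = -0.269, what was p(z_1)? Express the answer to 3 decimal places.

The secant line through (1.700, -0.269) and (1.900, p(z_1)) crosses zero at z_2 = 1.873.
So (1.700, -0.269), (1.900, p(z_1)), (1.873, 0) are collinear:
p(z_1) = -0.269 · (1.900 − 1.873) / (1.700 − 1.873) = -0.269 · (0.02700)/(-0.17300) = 0.04198

0.042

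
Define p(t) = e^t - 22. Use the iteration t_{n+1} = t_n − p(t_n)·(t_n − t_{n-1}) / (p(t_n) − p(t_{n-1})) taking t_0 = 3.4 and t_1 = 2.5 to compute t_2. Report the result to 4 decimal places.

2.9969

p(3.4) = 7.964100, p(2.5) = -9.817506
t_2 = 2.500000 − (-9.817506)·(2.500000 − 3.400000) / (-9.817506 − 7.964100) = 2.500000 − (8.835755)/(-17.781606) = 2.996904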